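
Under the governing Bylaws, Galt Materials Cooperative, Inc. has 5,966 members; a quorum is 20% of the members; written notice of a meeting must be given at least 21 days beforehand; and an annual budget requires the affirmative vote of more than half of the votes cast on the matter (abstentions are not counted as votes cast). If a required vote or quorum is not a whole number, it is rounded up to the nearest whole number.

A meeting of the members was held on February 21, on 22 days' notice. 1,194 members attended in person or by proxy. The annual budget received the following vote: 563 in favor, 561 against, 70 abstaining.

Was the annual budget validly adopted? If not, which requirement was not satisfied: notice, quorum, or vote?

Notice: 22 days given; 21 required. Satisfied.
Quorum: 20% of 5,966 = 1,193.20, rounded up to 1,194; 1,194 present. Satisfied.
Vote: requires a majority of the votes cast (1,194 − 70 abstaining = 1,124); a majority of 1124 is 563, so 563 needed; 563 in favor. Satisfied.

Valid — all requirements satisfied.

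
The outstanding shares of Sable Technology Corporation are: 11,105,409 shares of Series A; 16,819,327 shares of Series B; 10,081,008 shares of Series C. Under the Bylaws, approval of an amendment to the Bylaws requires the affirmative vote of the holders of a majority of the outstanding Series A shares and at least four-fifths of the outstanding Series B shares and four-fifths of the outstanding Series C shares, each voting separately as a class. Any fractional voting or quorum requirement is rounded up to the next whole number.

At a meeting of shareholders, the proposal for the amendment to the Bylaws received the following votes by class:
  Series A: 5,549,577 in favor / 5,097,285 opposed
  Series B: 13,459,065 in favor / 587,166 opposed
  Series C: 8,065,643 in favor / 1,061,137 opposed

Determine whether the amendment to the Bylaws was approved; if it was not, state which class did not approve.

Not approved — the Series A shares did not give the required vote.

Series A: a majority of 11105409 is 5552705; 5,552,705 required, 5,549,577 in favor — not approved.
Series B: 4/5 of 16819327 = 13455461.60, rounded up to 13455462; 13,455,462 required, 13,459,065 in favor — approved.
Series C: 4/5 of 10081008 = 8064806.40, rounded up to 8064807; 8,064,807 required, 8,065,643 in favor — approved.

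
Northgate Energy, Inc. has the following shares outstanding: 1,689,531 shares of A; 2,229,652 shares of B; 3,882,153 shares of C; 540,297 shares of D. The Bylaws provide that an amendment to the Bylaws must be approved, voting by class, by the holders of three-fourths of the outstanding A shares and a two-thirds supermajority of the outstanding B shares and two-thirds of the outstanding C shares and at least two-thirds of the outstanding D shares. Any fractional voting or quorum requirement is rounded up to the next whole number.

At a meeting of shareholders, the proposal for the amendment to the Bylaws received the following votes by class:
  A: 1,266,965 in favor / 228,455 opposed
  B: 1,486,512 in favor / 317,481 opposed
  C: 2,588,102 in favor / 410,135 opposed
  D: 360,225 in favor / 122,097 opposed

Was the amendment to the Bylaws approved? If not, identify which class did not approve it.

A: 3/4 of 1689531 = 1267148.25, rounded up to 1267149; 1,267,149 required, 1,266,965 in favor — not approved.
B: 2/3 of 2229652 = 1486434.67, rounded up to 1486435; 1,486,435 required, 1,486,512 in favor — approved.
C: 2/3 of 3882153 = 2588102; 2,588,102 required, 2,588,102 in favor — approved.
D: 2/3 of 540297 = 360198; 360,198 required, 360,225 in favor — approved.

Not approved — the A shares did not give the required vote.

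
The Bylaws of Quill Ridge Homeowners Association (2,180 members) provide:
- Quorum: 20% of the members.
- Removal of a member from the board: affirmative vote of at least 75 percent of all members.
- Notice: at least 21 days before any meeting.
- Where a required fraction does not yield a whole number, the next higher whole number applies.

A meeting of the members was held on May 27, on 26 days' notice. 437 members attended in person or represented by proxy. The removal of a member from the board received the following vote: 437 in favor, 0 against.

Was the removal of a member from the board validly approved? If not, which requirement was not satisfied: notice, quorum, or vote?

Notice: 26 days given; 21 required. Satisfied.
Quorum: 20% of 2,180 = 436; 437 present. Satisfied.
Vote: requires three-fourths of all members (2,180); 3/4 of 2180 = 1635, so 1,635 needed; 437 in favor. Not satisfied.

Invalid — vote requirement not satisfied.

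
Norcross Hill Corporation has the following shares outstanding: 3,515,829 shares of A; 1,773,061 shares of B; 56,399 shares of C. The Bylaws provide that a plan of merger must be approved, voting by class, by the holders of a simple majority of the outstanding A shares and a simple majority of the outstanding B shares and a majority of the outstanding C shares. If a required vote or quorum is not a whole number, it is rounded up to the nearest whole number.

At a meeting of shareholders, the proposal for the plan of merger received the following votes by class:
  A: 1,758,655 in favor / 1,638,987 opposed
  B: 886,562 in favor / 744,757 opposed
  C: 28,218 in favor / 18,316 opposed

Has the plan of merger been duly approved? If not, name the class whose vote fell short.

A: a majority of 3515829 is 1757915; 1,757,915 required, 1,758,655 in favor — approved.
B: a majority of 1773061 is 886531; 886,531 required, 886,562 in favor — approved.
C: a majority of 56399 is 28200; 28,200 required, 28,218 in favor — approved.

Approved — every class gave the required vote.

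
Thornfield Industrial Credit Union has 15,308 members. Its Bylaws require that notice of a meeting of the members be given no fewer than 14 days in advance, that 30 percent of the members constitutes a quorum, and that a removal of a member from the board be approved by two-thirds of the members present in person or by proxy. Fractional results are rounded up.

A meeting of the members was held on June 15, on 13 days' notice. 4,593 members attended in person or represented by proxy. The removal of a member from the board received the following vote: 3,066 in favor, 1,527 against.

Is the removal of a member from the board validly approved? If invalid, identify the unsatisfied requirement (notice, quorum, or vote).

Invalid — notice requirement not satisfied.

Notice: 13 days given; 14 required. Not satisfied.
Quorum: 30% of 15,308 = 4,592.40, rounded up to 4,593; 4,593 present. Satisfied.
Vote: requires two-thirds of those present (4,593); 2/3 of 4593 = 3062, so 3,062 needed; 3,066 in favor. Satisfied.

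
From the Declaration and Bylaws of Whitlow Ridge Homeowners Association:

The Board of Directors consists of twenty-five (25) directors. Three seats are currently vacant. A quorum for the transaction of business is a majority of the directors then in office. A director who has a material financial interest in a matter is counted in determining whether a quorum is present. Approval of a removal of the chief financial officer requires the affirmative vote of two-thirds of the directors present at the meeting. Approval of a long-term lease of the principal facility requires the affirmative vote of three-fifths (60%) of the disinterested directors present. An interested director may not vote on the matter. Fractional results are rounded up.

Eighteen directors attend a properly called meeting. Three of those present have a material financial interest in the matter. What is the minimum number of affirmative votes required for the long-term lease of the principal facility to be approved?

The long-term lease of the principal facility requires three-fifths of the disinterested directors present (18 − 3 = 15).
3/5 of 15 = 9.

9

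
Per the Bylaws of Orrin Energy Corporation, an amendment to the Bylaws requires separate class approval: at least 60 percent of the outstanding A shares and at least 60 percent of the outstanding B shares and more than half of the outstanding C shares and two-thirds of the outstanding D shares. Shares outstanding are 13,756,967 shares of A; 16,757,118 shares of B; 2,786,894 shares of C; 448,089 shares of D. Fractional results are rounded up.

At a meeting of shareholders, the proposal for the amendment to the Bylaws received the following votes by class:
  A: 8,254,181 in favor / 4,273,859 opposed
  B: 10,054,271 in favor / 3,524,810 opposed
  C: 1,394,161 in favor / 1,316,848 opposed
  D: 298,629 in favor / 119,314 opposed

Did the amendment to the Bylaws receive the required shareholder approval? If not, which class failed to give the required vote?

A: 3/5 of 13756967 = 8254180.20, rounded up to 8254181; 8,254,181 required, 8,254,181 in favor — approved.
B: 3/5 of 16757118 = 10054270.80, rounded up to 10054271; 10,054,271 required, 10,054,271 in favor — approved.
C: a majority of 2786894 is 1393448; 1,393,448 required, 1,394,161 in favor — approved.
D: 2/3 of 448089 = 298726; 298,726 required, 298,629 in favor — not approved.

Not approved — the D shares did not give the required vote.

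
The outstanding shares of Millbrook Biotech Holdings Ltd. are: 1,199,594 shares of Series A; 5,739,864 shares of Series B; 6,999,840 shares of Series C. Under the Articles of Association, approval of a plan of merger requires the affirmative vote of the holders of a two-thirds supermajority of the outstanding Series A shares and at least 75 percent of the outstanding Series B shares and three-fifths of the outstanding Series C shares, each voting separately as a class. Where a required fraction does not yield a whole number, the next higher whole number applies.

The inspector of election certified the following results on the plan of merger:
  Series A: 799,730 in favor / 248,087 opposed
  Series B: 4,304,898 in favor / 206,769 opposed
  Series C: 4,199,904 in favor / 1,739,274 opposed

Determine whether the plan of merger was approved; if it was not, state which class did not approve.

Series A: 2/3 of 1199594 = 799729.33, rounded up to 799730; 799,730 required, 799,730 in favor — approved.
Series B: 3/4 of 5739864 = 4304898; 4,304,898 required, 4,304,898 in favor — approved.
Series C: 3/5 of 6999840 = 4199904; 4,199,904 required, 4,199,904 in favor — approved.

Approved — every class gave the required vote.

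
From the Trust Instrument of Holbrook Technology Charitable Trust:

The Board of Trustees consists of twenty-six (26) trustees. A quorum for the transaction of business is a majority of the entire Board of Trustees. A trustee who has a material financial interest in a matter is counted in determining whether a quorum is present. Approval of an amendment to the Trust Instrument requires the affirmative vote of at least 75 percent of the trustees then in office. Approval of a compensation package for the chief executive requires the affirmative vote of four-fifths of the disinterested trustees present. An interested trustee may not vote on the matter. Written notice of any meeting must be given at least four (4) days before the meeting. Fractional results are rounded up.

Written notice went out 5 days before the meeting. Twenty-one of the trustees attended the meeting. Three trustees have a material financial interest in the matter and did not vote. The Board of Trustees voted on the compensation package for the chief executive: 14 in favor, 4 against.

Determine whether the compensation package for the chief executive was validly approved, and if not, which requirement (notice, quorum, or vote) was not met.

Notice: 5 days given; 4 required (5 ≥ 4). Satisfied.
Quorum: 21 present (interested trustees count toward quorum); quorum is 14. Satisfied.
Vote: the compensation package for the chief executive requires four-fifths of the disinterested trustees present (21 − 3 = 18). 4/5 of 18 = 14.40, rounded up to 15, so 15 affirmative votes are needed; 14 voted in favor. Not satisfied.

Invalid — vote requirement not satisfied.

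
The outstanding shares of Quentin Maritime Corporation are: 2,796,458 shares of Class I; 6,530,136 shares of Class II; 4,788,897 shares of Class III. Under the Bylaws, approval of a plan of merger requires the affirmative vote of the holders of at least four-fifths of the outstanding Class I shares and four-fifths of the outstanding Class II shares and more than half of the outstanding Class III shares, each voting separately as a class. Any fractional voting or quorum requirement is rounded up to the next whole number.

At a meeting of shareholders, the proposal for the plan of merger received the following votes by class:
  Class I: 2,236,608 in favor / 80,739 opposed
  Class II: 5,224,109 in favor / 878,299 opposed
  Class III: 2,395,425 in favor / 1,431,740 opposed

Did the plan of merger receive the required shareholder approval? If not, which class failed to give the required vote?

Class I: 4/5 of 2796458 = 2237166.40, rounded up to 2237167; 2,237,167 required, 2,236,608 in favor — not approved.
Class II: 4/5 of 6530136 = 5224108.80, rounded up to 5224109; 5,224,109 required, 5,224,109 in favor — approved.
Class III: a majority of 4788897 is 2394449; 2,394,449 required, 2,395,425 in favor — approved.

Not approved — the Class I shares did not give the required vote.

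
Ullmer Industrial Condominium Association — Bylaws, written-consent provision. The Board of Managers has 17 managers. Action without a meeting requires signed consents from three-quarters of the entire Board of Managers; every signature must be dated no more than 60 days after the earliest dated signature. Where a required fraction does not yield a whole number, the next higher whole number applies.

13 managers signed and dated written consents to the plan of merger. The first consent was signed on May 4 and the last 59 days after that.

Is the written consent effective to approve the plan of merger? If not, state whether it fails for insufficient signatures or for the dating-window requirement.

Effective — both the signature and dating-window requirements are satisfied.

Signatures required: three-quarters of 17 — 3/4 of 17 = 12.75, rounded up to 13, so 13 needed; 13 signed. Sufficient.
Dating window: the latest signature is 59 days after the earliest; the limit is 60 days. Within the window.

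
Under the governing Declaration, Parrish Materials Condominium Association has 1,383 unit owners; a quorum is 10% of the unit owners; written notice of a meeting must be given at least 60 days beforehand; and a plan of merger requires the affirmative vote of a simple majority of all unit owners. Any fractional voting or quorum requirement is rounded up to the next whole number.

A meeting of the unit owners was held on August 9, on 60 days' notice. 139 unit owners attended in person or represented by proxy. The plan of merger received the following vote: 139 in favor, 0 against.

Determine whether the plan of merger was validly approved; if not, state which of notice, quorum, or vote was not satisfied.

Notice: 60 days given; 60 required. Satisfied.
Quorum: 10% of 1,383 = 138.30, rounded up to 139; 139 present. Satisfied.
Vote: requires a majority of all unit owners (1,383); a majority of 1383 is 692, so 692 needed; 139 in favor. Not satisfied.

Invalid — vote requirement not satisfied.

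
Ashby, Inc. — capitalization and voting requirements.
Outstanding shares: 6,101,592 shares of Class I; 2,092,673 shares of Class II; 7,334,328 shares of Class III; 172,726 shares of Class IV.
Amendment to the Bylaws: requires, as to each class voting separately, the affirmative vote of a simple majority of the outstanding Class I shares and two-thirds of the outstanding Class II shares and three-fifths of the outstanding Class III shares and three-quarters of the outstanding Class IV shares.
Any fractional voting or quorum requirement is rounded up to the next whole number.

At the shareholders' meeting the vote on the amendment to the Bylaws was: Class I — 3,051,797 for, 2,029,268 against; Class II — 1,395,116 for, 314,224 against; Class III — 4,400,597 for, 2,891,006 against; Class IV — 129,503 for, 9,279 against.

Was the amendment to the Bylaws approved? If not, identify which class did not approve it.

Not approved — the Class IV shares did not give the required vote.

Class I: a majority of 6101592 is 3050797; 3,050,797 required, 3,051,797 in favor — approved.
Class II: 2/3 of 2092673 = 1395115.33, rounded up to 1395116; 1,395,116 required, 1,395,116 in favor — approved.
Class III: 3/5 of 7334328 = 4400596.80, rounded up to 4400597; 4,400,597 required, 4,400,597 in favor — approved.
Class IV: 3/4 of 172726 = 129544.50, rounded up to 129545; 129,545 required, 129,503 in favor — not approved.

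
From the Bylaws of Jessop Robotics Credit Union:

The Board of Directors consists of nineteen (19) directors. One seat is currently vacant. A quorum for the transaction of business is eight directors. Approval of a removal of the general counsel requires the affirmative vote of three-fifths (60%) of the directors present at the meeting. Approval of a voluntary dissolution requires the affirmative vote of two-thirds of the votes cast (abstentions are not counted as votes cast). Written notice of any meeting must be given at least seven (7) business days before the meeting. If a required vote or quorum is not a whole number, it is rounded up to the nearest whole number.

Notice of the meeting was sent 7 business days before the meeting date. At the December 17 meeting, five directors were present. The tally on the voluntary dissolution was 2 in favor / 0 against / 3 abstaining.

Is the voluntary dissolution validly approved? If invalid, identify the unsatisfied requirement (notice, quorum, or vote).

Notice: 7 business days given; 7 required (7 ≥ 7). Satisfied.
Quorum: 5 present; quorum is 8. Not satisfied.
Vote: the voluntary dissolution requires two-thirds of the votes cast (5 present − 3 abstaining = 2). 2/3 of 2 = 1.33, rounded up to 2, so 2 affirmative votes are needed; 2 voted in favor. Satisfied. (Moot — without a quorum no business can be validly transacted.)

Invalid — quorum requirement not satisfied.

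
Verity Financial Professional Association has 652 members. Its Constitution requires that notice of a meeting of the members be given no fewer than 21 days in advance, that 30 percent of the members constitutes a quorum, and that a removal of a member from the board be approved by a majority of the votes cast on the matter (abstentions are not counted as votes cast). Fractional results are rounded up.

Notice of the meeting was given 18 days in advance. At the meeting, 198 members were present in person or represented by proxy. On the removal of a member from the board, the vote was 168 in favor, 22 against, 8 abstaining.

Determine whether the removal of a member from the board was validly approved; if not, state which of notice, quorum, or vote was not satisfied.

Invalid — notice requirement not satisfied.

Notice: 18 days given; 21 required. Not satisfied.
Quorum: 30% of 652 = 195.60, rounded up to 196; 198 present. Satisfied.
Vote: requires a majority of the votes cast (198 − 8 abstaining = 190); a majority of 190 is 96, so 96 needed; 168 in favor. Satisfied.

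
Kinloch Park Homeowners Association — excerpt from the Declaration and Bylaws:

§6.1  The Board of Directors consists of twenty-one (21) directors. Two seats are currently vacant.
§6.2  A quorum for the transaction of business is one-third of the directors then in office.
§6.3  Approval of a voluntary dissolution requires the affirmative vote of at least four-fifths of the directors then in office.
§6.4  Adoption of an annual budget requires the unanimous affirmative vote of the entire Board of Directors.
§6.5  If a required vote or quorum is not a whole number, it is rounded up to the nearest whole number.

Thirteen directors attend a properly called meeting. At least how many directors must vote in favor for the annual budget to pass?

The annual budget requires the unanimous vote of the entire Board of Directors (21).
Unanimous means all 21.
(Only 13 can vote, so the annual budget cannot pass at this meeting, but the required vote is still 21.)

21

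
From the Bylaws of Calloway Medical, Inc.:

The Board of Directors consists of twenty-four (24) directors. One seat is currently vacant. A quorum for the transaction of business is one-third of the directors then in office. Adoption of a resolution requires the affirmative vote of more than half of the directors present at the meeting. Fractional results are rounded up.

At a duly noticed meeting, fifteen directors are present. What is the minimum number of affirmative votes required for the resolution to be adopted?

8

The resolution requires a majority of the directors present (15).
A majority of 15 is 8.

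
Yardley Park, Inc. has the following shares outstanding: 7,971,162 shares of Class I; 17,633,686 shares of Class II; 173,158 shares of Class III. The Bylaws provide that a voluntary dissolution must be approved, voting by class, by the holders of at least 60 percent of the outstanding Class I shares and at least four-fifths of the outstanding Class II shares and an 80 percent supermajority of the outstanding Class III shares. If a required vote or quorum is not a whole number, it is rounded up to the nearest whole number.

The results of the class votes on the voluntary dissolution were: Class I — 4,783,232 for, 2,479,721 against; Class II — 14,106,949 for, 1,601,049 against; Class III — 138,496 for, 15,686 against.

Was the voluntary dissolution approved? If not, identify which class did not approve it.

Class I: 3/5 of 7971162 = 4782697.20, rounded up to 4782698; 4,782,698 required, 4,783,232 in favor — approved.
Class II: 4/5 of 17633686 = 14106948.80, rounded up to 14106949; 14,106,949 required, 14,106,949 in favor — approved.
Class III: 4/5 of 173158 = 138526.40, rounded up to 138527; 138,527 required, 138,496 in favor — not approved.

Not approved — the Class III shares did not give the required vote.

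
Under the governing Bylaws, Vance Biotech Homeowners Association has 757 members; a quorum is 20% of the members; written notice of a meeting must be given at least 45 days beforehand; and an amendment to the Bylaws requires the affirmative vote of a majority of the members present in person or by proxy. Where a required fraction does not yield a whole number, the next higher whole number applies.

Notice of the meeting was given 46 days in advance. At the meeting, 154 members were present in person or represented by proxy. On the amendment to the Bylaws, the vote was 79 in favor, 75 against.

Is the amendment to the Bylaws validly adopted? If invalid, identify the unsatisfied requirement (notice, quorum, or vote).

Notice: 46 days given; 45 required. Satisfied.
Quorum: 20% of 757 = 151.40, rounded up to 152; 154 present. Satisfied.
Vote: requires a majority of those present (154); a majority of 154 is 78, so 78 needed; 79 in favor. Satisfied.

Valid — all requirements satisfied.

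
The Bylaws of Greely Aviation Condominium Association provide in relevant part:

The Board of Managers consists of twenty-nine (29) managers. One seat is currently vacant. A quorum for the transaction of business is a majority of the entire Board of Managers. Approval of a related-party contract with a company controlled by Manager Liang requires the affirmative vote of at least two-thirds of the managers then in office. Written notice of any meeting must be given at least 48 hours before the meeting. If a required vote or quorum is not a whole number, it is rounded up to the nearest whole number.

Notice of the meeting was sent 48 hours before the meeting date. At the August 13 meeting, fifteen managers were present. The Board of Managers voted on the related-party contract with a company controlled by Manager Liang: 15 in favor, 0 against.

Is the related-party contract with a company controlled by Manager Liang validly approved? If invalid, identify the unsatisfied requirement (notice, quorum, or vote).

Notice: 48 hours given; 48 required (48 ≥ 48). Satisfied.
Quorum: 15 present; quorum is 15. Satisfied.
Vote: the related-party contract with a company controlled by Manager Liang requires two-thirds of the managers then in office (28). 2/3 of 28 = 18.67, rounded up to 19, so 19 affirmative votes are needed; 15 voted in favor. Not satisfied.

Invalid — vote requirement not satisfied.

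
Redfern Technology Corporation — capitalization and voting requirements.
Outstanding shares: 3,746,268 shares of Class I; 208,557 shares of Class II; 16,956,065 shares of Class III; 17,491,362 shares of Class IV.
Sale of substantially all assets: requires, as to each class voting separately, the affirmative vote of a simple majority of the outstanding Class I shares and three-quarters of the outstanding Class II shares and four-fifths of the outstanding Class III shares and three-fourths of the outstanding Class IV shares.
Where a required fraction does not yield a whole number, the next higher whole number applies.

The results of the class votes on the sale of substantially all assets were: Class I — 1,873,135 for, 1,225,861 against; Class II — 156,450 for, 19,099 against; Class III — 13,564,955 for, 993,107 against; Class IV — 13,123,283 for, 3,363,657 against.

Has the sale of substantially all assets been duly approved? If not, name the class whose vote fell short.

Class I: a majority of 3746268 is 1873135; 1,873,135 required, 1,873,135 in favor — approved.
Class II: 3/4 of 208557 = 156417.75, rounded up to 156418; 156,418 required, 156,450 in favor — approved.
Class III: 4/5 of 16956065 = 13564852; 13,564,852 required, 13,564,955 in favor — approved.
Class IV: 3/4 of 17491362 = 13118521.50, rounded up to 13118522; 13,118,522 required, 13,123,283 in favor — approved.

Approved — every class gave the required vote.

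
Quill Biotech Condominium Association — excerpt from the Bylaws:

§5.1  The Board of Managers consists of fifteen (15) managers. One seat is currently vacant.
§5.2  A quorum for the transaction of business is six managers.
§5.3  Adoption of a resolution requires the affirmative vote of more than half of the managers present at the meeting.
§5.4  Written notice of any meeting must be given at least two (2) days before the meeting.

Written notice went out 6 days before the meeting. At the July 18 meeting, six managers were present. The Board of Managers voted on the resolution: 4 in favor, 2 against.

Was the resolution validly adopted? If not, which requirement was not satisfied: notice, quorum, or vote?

Valid — all requirements satisfied.

Notice: 6 days given; 2 required (6 ≥ 2). Satisfied.
Quorum: 6 present; quorum is 6. Satisfied.
Vote: the resolution requires a majority of the managers present (6). A majority of 6 is 4, so 4 affirmative votes are needed; 4 voted in favor. Satisfied.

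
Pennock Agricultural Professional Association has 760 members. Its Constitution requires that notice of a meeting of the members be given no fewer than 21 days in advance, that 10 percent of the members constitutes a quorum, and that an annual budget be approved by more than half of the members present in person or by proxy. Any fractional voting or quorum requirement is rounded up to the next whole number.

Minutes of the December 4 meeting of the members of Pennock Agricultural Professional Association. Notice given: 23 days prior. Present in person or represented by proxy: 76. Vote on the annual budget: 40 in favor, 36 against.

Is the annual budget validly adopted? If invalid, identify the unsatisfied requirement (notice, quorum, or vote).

Notice: 23 days given; 21 required. Satisfied.
Quorum: 10% of 760 = 76; 76 present. Satisfied.
Vote: requires a majority of those present (76); a majority of 76 is 39, so 39 needed; 40 in favor. Satisfied.

Valid — all requirements satisfied.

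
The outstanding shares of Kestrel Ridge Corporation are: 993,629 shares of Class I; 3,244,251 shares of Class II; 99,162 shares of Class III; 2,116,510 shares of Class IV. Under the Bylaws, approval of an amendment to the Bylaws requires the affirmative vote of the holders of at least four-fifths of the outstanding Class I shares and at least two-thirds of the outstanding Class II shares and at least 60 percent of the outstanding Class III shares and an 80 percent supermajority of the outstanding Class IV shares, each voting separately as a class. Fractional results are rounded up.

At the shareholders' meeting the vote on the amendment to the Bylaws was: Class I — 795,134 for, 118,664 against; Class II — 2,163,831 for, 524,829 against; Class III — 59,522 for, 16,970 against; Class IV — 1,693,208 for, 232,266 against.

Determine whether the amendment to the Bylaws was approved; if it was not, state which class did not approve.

Approved — every class gave the required vote.

Class I: 4/5 of 993629 = 794903.20, rounded up to 794904; 794,904 required, 795,134 in favor — approved.
Class II: 2/3 of 3244251 = 2162834; 2,162,834 required, 2,163,831 in favor — approved.
Class III: 3/5 of 99162 = 59497.20, rounded up to 59498; 59,498 required, 59,522 in favor — approved.
Class IV: 4/5 of 2116510 = 1693208; 1,693,208 required, 1,693,208 in favor — approved.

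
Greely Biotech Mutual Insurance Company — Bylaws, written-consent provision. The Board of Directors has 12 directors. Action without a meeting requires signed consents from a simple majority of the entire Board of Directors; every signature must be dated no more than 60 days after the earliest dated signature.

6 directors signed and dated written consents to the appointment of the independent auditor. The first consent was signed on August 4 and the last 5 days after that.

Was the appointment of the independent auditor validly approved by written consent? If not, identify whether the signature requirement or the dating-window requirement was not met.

Not effective — insufficient signatures.

Signatures required: a simple majority of 12 — a majority of 12 is 7, so 7 needed; 6 signed. Insufficient.
Dating window: the latest signature is 5 days after the earliest; the limit is 60 days. Within the window.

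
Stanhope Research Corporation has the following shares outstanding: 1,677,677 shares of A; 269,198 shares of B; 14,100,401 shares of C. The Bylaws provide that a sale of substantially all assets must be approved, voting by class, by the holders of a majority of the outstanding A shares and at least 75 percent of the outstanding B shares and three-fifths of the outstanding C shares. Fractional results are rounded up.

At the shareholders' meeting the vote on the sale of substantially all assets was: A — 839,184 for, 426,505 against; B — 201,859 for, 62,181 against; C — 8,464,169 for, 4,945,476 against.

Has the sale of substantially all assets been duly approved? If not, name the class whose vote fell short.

A: a majority of 1677677 is 838839; 838,839 required, 839,184 in favor — approved.
B: 3/4 of 269198 = 201898.50, rounded up to 201899; 201,899 required, 201,859 in favor — not approved.
C: 3/5 of 14100401 = 8460240.60, rounded up to 8460241; 8,460,241 required, 8,464,169 in favor — approved.

Not approved — the B shares did not give the required vote.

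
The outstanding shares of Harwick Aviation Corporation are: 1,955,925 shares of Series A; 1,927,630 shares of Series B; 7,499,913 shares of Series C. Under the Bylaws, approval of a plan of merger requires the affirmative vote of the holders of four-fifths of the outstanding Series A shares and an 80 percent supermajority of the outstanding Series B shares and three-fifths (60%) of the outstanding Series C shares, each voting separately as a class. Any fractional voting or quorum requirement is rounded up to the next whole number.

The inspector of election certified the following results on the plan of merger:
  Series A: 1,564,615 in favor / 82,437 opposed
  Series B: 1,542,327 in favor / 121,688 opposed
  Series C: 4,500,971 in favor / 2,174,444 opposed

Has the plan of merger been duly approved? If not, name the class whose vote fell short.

Series A: 4/5 of 1955925 = 1564740; 1,564,740 required, 1,564,615 in favor — not approved.
Series B: 4/5 of 1927630 = 1542104; 1,542,104 required, 1,542,327 in favor — approved.
Series C: 3/5 of 7499913 = 4499947.80, rounded up to 4499948; 4,499,948 required, 4,500,971 in favor — approved.

Not approved — the Series A shares did not give the required vote.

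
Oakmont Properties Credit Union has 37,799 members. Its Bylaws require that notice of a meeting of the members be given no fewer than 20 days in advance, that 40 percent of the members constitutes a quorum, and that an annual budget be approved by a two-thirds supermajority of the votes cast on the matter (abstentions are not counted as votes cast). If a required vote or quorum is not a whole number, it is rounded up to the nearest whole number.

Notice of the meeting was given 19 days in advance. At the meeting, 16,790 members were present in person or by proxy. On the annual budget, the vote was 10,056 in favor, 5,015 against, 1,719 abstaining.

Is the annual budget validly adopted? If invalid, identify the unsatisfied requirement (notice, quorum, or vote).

Notice: 19 days given; 20 required. Not satisfied.
Quorum: 40% of 37,799 = 15,119.60, rounded up to 15,120; 16,790 present. Satisfied.
Vote: requires two-thirds of the votes cast (16,790 − 1,719 abstaining = 15,071); 2/3 of 15071 = 10047.33, rounded up to 10048, so 10,048 needed; 10,056 in favor. Satisfied.

Invalid — notice requirement not satisfied.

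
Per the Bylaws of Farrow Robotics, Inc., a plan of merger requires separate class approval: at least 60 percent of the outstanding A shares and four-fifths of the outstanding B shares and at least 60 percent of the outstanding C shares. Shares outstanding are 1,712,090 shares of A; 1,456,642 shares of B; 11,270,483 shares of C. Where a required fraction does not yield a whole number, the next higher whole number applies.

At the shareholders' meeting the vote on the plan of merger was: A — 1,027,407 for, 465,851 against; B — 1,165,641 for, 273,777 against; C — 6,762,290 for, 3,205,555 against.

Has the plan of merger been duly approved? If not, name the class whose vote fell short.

A: 3/5 of 1712090 = 1027254; 1,027,254 required, 1,027,407 in favor — approved.
B: 4/5 of 1456642 = 1165313.60, rounded up to 1165314; 1,165,314 required, 1,165,641 in favor — approved.
C: 3/5 of 11270483 = 6762289.80, rounded up to 6762290; 6,762,290 required, 6,762,290 in favor — approved.

Approved — every class gave the required vote.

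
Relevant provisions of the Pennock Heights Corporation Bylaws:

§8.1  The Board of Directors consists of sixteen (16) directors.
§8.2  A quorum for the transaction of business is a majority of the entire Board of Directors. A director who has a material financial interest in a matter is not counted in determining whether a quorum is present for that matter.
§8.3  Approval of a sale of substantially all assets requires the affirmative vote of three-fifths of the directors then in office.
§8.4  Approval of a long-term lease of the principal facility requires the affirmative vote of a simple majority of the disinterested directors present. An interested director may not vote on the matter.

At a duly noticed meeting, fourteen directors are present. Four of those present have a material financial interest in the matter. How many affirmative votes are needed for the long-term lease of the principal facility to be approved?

6

The long-term lease of the principal facility requires a majority of the disinterested directors present (14 − 4 = 10).
A majority of 10 is 6.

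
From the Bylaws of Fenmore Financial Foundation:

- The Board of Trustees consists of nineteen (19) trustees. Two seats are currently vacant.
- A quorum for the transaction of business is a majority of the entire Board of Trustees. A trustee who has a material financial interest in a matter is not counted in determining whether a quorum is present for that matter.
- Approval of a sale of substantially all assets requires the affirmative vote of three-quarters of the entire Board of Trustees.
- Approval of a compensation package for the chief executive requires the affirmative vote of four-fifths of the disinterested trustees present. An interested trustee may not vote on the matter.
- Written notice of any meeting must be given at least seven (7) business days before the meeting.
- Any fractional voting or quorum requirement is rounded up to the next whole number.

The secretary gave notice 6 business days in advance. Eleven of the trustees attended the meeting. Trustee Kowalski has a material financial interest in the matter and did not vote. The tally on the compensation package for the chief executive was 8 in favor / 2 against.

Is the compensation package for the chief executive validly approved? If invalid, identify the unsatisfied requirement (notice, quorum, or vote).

Notice: 6 business days given; 7 required (6 < 7). Not satisfied.
Quorum: 11 present, but the 1 interested trustee does not count, leaving 10. Quorum is 10. Satisfied.
Vote: the compensation package for the chief executive requires four-fifths of the disinterested trustees present (11 − 1 = 10). 4/5 of 10 = 8, so 8 affirmative votes are needed; 8 voted in favor. Satisfied.

Invalid — notice requirement not satisfied.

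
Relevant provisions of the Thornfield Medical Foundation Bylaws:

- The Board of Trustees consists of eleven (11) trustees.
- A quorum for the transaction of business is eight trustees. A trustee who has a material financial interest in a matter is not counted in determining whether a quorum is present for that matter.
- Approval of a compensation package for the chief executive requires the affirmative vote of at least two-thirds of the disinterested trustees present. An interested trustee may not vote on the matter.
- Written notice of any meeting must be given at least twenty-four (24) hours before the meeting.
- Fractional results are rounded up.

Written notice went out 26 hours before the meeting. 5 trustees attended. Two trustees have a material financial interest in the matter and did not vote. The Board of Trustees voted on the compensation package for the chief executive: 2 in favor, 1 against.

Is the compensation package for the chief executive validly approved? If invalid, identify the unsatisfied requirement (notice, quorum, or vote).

Notice: 26 hours given; 24 required (26 ≥ 24). Satisfied.
Quorum: 5 present, but the 2 interested trustees do not count, leaving 3. Quorum is 8. Not satisfied.
Vote: the compensation package for the chief executive requires two-thirds of the disinterested trustees present (5 − 2 = 3). 2/3 of 3 = 2, so 2 affirmative votes are needed; 2 voted in favor. Satisfied. (Moot — without a quorum no business can be validly transacted.)

Invalid — quorum requirement not satisfied.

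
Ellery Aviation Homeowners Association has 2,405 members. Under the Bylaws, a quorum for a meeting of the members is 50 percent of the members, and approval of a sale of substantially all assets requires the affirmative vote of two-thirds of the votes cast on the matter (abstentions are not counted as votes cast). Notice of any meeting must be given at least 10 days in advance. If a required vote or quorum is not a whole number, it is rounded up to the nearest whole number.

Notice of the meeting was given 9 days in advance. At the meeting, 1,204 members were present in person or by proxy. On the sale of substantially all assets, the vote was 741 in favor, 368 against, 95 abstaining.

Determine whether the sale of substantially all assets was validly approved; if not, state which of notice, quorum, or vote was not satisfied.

Invalid — notice requirement not satisfied.

Notice: 9 days given; 10 required. Not satisfied.
Quorum: 50% of 2,405 = 1,202.50, rounded up to 1,203; 1,204 present. Satisfied.
Vote: requires two-thirds of the votes cast (1,204 − 95 abstaining = 1,109); 2/3 of 1109 = 739.33, rounded up to 740, so 740 needed; 741 in favor. Satisfied.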